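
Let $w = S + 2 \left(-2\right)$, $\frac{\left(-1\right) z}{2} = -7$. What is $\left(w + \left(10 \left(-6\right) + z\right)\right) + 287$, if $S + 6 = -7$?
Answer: $224$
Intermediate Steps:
$S = -13$ ($S = -6 - 7 = -13$)
$z = 14$ ($z = \left(-2\right) \left(-7\right) = 14$)
$w = -17$ ($w = -13 + 2 \left(-2\right) = -13 - 4 = -17$)
$\left(w + \left(10 \left(-6\right) + z\right)\right) + 287 = \left(-17 + \left(10 \left(-6\right) + 14\right)\right) + 287 = \left(-17 + \left(-60 + 14\right)\right) + 287 = \left(-17 - 46\right) + 287 = -63 + 287 = 224$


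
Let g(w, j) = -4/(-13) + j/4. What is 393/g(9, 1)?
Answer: 20436/29 ≈ 704.69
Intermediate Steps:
g(w, j) = 4/13 + j/4 (g(w, j) = -4*(-1/13) + j*(1/4) = 4/13 + j/4)
393/g(9, 1) = 393/(4/13 + (1/4)*1) = 393/(4/13 + 1/4) = 393/(29/52) = 393*(52/29) = 20436/29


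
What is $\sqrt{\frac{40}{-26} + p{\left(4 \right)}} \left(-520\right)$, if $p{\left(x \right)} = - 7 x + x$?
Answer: $- 80 i \sqrt{1079} \approx - 2627.9 i$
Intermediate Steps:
$p{\left(x \right)} = - 6 x$
$\sqrt{\frac{40}{-26} + p{\left(4 \right)}} \left(-520\right) = \sqrt{\frac{40}{-26} - 24} \left(-520\right) = \sqrt{40 \left(- \frac{1}{26}\right) - 24} \left(-520\right) = \sqrt{- \frac{20}{13} - 24} \left(-520\right) = \sqrt{- \frac{332}{13}} \left(-520\right) = \frac{2 i \sqrt{1079}}{13} \left(-520\right) = - 80 i \sqrt{1079}$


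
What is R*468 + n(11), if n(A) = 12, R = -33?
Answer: -15432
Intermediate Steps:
R*468 + n(11) = -33*468 + 12 = -15444 + 12 = -15432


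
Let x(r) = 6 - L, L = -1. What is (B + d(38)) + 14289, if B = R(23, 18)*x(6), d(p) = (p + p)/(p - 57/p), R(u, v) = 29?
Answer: 1058068/73 ≈ 14494.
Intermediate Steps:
x(r) = 7 (x(r) = 6 - 1*(-1) = 6 + 1 = 7)
d(p) = 2*p/(p - 57/p) (d(p) = (2*p)/(p - 57/p) = 2*p/(p - 57/p))
B = 203 (B = 29*7 = 203)
(B + d(38)) + 14289 = (203 + 2*38**2/(-57 + 38**2)) + 14289 = (203 + 2*1444/(-57 + 1444)) + 14289 = (203 + 2*1444/1387) + 14289 = (203 + 2*1444*(1/1387)) + 14289 = (203 + 152/73) + 14289 = 14971/73 + 14289 = 1058068/73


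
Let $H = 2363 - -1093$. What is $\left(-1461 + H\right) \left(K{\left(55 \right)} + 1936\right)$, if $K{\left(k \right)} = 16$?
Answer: $3894240$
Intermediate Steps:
$H = 3456$ ($H = 2363 + 1093 = 3456$)
$\left(-1461 + H\right) \left(K{\left(55 \right)} + 1936\right) = \left(-1461 + 3456\right) \left(16 + 1936\right) = 1995 \cdot 1952 = 3894240$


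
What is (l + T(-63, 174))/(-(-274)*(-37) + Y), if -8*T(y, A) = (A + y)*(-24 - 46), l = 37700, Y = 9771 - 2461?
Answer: -154685/11312 ≈ -13.674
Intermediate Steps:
Y = 7310
T(y, A) = 35*A/4 + 35*y/4 (T(y, A) = -(A + y)*(-24 - 46)/8 = -(A + y)*(-70)/8 = -(-70*A - 70*y)/8 = 35*A/4 + 35*y/4)
(l + T(-63, 174))/(-(-274)*(-37) + Y) = (37700 + ((35/4)*174 + (35/4)*(-63)))/(-(-274)*(-37) + 7310) = (37700 + (3045/2 - 2205/4))/(-2*5069 + 7310) = (37700 + 3885/4)/(-10138 + 7310) = (154685/4)/(-2828) = (154685/4)*(-1/2828) = -154685/11312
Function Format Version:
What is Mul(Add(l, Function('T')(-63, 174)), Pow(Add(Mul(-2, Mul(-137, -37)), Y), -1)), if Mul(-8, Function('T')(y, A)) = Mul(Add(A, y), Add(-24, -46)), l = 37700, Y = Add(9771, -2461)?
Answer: Rational(-154685, 11312) ≈ -13.674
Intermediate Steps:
Y = 7310
Function('T')(y, A) = Add(Mul(Rational(35, 4), A), Mul(Rational(35, 4), y)) (Function('T')(y, A) = Mul(Rational(-1, 8), Mul(Add(A, y), Add(-24, -46))) = Mul(Rational(-1, 8), Mul(Add(A, y), -70)) = Mul(Rational(-1, 8), Add(Mul(-70, A), Mul(-70, y))) = Add(Mul(Rational(35, 4), A), Mul(Rational(35, 4), y)))
Mul(Add(l, Function('T')(-63, 174)), Pow(Add(Mul(-2, Mul(-137, -37)), Y), -1)) = Mul(Add(37700, Add(Mul(Rational(35, 4), 174), Mul(Rational(35, 4), -63))), Pow(Add(Mul(-2, Mul(-137, -37)), 7310), -1)) = Mul(Add(37700, Add(Rational(3045, 2), Rational(-2205, 4))), Pow(Add(Mul(-2, 5069), 7310), -1)) = Mul(Add(37700, Rational(3885, 4)), Pow(Add(-10138, 7310), -1)) = Mul(Rational(154685, 4), Pow(-2828, -1)) = Mul(Rational(154685, 4), Rational(-1, 2828)) = Rational(-154685, 11312)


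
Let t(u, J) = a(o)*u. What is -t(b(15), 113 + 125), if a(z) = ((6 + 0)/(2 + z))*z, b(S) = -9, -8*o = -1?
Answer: 54/17 ≈ 3.1765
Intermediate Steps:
o = ⅛ (o = -⅛*(-1) = ⅛ ≈ 0.12500)
a(z) = 6*z/(2 + z) (a(z) = (6/(2 + z))*z = 6*z/(2 + z))
t(u, J) = 6*u/17 (t(u, J) = (6*(⅛)/(2 + ⅛))*u = (6*(⅛)/(17/8))*u = (6*(⅛)*(8/17))*u = 6*u/17)
-t(b(15), 113 + 125) = -6*(-9)/17 = -1*(-54/17) = 54/17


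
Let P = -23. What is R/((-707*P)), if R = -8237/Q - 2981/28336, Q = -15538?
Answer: 8503857/325430482384 ≈ 2.6131e-5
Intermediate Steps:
R = 8503857/20012944 (R = -8237/(-15538) - 2981/28336 = -8237*(-1/15538) - 2981*1/28336 = 8237/15538 - 271/2576 = 8503857/20012944 ≈ 0.42492)
R/((-707*P)) = 8503857/(20012944*((-707*(-23)))) = (8503857/20012944)/16261 = (8503857/20012944)*(1/16261) = 8503857/325430482384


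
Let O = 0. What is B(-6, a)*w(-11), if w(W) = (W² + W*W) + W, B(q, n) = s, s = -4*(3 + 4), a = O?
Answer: -6468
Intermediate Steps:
a = 0
s = -28 (s = -4*7 = -28)
B(q, n) = -28
w(W) = W + 2*W² (w(W) = (W² + W²) + W = 2*W² + W = W + 2*W²)
B(-6, a)*w(-11) = -(-308)*(1 + 2*(-11)) = -(-308)*(1 - 22) = -(-308)*(-21) = -28*231 = -6468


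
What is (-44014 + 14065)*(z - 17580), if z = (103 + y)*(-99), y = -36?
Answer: 725155137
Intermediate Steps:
z = -6633 (z = (103 - 36)*(-99) = 67*(-99) = -6633)
(-44014 + 14065)*(z - 17580) = (-44014 + 14065)*(-6633 - 17580) = -29949*(-24213) = 725155137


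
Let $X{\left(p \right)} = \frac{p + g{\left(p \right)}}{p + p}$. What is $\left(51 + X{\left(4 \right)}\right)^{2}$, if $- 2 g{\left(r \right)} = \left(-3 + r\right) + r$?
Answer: $\frac{670761}{256} \approx 2620.2$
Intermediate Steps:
$g{\left(r \right)} = \frac{3}{2} - r$ ($g{\left(r \right)} = - \frac{\left(-3 + r\right) + r}{2} = - \frac{-3 + 2 r}{2} = \frac{3}{2} - r$)
$X{\left(p \right)} = \frac{3}{4 p}$ ($X{\left(p \right)} = \frac{p - \left(- \frac{3}{2} + p\right)}{p + p} = \frac{3}{2 \cdot 2 p} = \frac{3 \frac{1}{2 p}}{2} = \frac{3}{4 p}$)
$\left(51 + X{\left(4 \right)}\right)^{2} = \left(51 + \frac{3}{4 \cdot 4}\right)^{2} = \left(51 + \frac{3}{4} \cdot \frac{1}{4}\right)^{2} = \left(51 + \frac{3}{16}\right)^{2} = \left(\frac{819}{16}\right)^{2} = \frac{670761}{256}$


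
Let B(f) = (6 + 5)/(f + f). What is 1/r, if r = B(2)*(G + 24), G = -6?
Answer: 2/99 ≈ 0.020202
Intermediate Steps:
B(f) = 11/(2*f) (B(f) = 11/((2*f)) = 11*(1/(2*f)) = 11/(2*f))
r = 99/2 (r = ((11/2)/2)*(-6 + 24) = ((11/2)*(½))*18 = (11/4)*18 = 99/2 ≈ 49.500)
1/r = 1/(99/2) = 2/99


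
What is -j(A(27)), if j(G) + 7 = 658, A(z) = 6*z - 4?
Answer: -651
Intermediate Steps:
A(z) = -4 + 6*z
j(G) = 651 (j(G) = -7 + 658 = 651)
-j(A(27)) = -1*651 = -651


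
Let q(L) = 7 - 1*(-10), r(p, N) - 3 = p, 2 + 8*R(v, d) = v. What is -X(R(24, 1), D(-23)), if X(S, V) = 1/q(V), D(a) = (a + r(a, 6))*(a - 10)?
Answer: -1/17 ≈ -0.058824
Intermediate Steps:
R(v, d) = -1/4 + v/8
r(p, N) = 3 + p
q(L) = 17 (q(L) = 7 + 10 = 17)
D(a) = (-10 + a)*(3 + 2*a) (D(a) = (a + (3 + a))*(a - 10) = (3 + 2*a)*(-10 + a) = (-10 + a)*(3 + 2*a))
X(S, V) = 1/17
-X(R(24, 1), D(-23)) = -1*1/17 = -1/17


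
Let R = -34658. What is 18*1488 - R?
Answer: 61442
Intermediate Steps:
18*1488 - R = 18*1488 - 1*(-34658) = 26784 + 34658 = 61442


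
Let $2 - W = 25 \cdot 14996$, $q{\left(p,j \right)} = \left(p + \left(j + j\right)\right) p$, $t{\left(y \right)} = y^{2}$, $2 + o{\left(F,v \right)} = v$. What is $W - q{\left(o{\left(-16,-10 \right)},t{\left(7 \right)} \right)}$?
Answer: $-373866$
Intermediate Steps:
$o{\left(F,v \right)} = -2 + v$
$q{\left(p,j \right)} = p \left(p + 2 j\right)$ ($q{\left(p,j \right)} = \left(p + 2 j\right) p = p \left(p + 2 j\right)$)
$W = -374898$ ($W = 2 - 25 \cdot 14996 = 2 - 374900 = -374898$)
$W - q{\left(o{\left(-16,-10 \right)},t{\left(7 \right)} \right)} = -374898 - \left(-2 - 10\right) \left(\left(-2 - 10\right) + 2 \cdot 7^{2}\right) = -374898 - - 12 \left(-12 + 2 \cdot 49\right) = -374898 - - 12 \left(-12 + 98\right) = -374898 - \left(-12\right) 86 = -374898 - -1032 = -374898 + 1032 = -373866$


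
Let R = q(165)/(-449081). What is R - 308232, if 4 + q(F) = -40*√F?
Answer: -138421134788/449081 + 40*√165/449081 ≈ -3.0823e+5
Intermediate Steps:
q(F) = -4 - 40*√F
R = 4/449081 + 40*√165/449081 (R = (-4 - 40*√165)/(-449081) = (-4 - 40*√165)*(-1/449081) = 4/449081 + 40*√165/449081 ≈ 0.0011530)
R - 308232 = (4/449081 + 40*√165/449081) - 308232 = -138421134788/449081 + 40*√165/449081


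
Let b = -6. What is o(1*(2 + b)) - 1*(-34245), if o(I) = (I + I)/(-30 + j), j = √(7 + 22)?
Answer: 29827635/871 + 8*√29/871 ≈ 34245.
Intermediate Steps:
j = √29 ≈ 5.3852
o(I) = 2*I/(-30 + √29) (o(I) = (I + I)/(-30 + √29) = (2*I)/(-30 + √29) = 2*I/(-30 + √29))
o(1*(2 + b)) - 1*(-34245) = (-60*(2 - 6)/871 - 2*1*(2 - 6)*√29/871) - 1*(-34245) = (-60*(-4)/871 - 2*1*(-4)*√29/871) + 34245 = (-60/871*(-4) - 2/871*(-4)*√29) + 34245 = (240/871 + 8*√29/871) + 34245 = 29827635/871 + 8*√29/871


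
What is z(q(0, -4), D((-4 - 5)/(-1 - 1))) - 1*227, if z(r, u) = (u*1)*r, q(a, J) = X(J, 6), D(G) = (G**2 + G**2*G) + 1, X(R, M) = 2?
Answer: -9/4 ≈ -2.2500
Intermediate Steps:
D(G) = 1 + G**2 + G**3 (D(G) = (G**2 + G**3) + 1 = 1 + G**2 + G**3)
q(a, J) = 2
z(r, u) = r*u (z(r, u) = u*r = r*u)
z(q(0, -4), D((-4 - 5)/(-1 - 1))) - 1*227 = 2*(1 + ((-4 - 5)/(-1 - 1))**2 + ((-4 - 5)/(-1 - 1))**3) - 1*227 = 2*(1 + (-9/(-2))**2 + (-9/(-2))**3) - 227 = 2*(1 + (-9*(-1/2))**2 + (-9*(-1/2))**3) - 227 = 2*(1 + (9/2)**2 + (9/2)**3) - 227 = 2*(1 + 81/4 + 729/8) - 227 = 2*(899/8) - 227 = 899/4 - 227 = -9/4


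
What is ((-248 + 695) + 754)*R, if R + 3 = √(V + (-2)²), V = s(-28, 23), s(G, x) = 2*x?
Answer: -3603 + 6005*√2 ≈ 4889.4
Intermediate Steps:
V = 46 (V = 2*23 = 46)
R = -3 + 5*√2 (R = -3 + √(46 + (-2)²) = -3 + √(46 + 4) = -3 + √50 = -3 + 5*√2 ≈ 4.0711)
((-248 + 695) + 754)*R = ((-248 + 695) + 754)*(-3 + 5*√2) = (447 + 754)*(-3 + 5*√2) = 1201*(-3 + 5*√2) = -3603 + 6005*√2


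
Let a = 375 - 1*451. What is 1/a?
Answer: -1/76 ≈ -0.013158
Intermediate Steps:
a = -76 (a = 375 - 451 = -76)
1/a = 1/(-76) = -1/76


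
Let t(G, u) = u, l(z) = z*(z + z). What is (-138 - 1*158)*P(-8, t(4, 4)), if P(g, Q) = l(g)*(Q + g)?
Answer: 151552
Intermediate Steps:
l(z) = 2*z² (l(z) = z*(2*z) = 2*z²)
P(g, Q) = 2*g²*(Q + g) (P(g, Q) = (2*g²)*(Q + g) = 2*g²*(Q + g))
(-138 - 1*158)*P(-8, t(4, 4)) = (-138 - 1*158)*(2*(-8)²*(4 - 8)) = (-138 - 158)*(2*64*(-4)) = -296*(-512) = 151552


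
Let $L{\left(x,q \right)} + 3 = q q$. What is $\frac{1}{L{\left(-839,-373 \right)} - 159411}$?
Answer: $- \frac{1}{20285} \approx -4.9298 \cdot 10^{-5}$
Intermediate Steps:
$L{\left(x,q \right)} = -3 + q^{2}$ ($L{\left(x,q \right)} = -3 + q q = -3 + q^{2}$)
$\frac{1}{L{\left(-839,-373 \right)} - 159411} = \frac{1}{\left(-3 + \left(-373\right)^{2}\right) - 159411} = \frac{1}{\left(-3 + 139129\right) - 159411} = \frac{1}{139126 - 159411} = \frac{1}{-20285} = - \frac{1}{20285}$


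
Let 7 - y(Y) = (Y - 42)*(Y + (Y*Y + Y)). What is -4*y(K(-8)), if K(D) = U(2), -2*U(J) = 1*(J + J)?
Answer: -28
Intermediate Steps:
U(J) = -J (U(J) = -(J + J)/2 = -2*J/2 = -J)
K(D) = -2 (K(D) = -1*2 = -2)
y(Y) = 7 - (-42 + Y)*(Y² + 2*Y) (y(Y) = 7 - (Y - 42)*(Y + (Y*Y + Y)) = 7 - (-42 + Y)*(Y + (Y² + Y)) = 7 - (-42 + Y)*(Y + (Y + Y²)) = 7 - (-42 + Y)*(Y² + 2*Y))
-4*y(K(-8)) = -4*(7 - 1*(-2)³ + 40*(-2)² + 84*(-2)) = -4*(7 - 1*(-8) + 40*4 - 168) = -4*(7 + 8 + 160 - 168) = -4*7 = -28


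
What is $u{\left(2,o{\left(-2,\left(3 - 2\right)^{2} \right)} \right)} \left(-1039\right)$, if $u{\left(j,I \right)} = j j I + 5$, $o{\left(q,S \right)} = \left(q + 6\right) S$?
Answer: $-21819$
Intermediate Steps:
$o{\left(q,S \right)} = S \left(6 + q\right)$ ($o{\left(q,S \right)} = \left(6 + q\right) S = S \left(6 + q\right)$)
$u{\left(j,I \right)} = 5 + I j^{2}$ ($u{\left(j,I \right)} = j^{2} I + 5 = I j^{2} + 5 = 5 + I j^{2}$)
$u{\left(2,o{\left(-2,\left(3 - 2\right)^{2} \right)} \right)} \left(-1039\right) = \left(5 + \left(3 - 2\right)^{2} \left(6 - 2\right) 2^{2}\right) \left(-1039\right) = \left(5 + 1^{2} \cdot 4 \cdot 4\right) \left(-1039\right) = \left(5 + 1 \cdot 4 \cdot 4\right) \left(-1039\right) = \left(5 + 4 \cdot 4\right) \left(-1039\right) = \left(5 + 16\right) \left(-1039\right) = 21 \left(-1039\right) = -21819$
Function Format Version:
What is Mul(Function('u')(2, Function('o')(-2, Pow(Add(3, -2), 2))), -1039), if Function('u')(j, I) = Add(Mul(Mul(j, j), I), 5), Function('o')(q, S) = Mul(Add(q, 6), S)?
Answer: -21819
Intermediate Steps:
Function('o')(q, S) = Mul(S, Add(6, q)) (Function('o')(q, S) = Mul(Add(6, q), S) = Mul(S, Add(6, q)))
Function('u')(j, I) = Add(5, Mul(I, Pow(j, 2))) (Function('u')(j, I) = Add(Mul(Pow(j, 2), I), 5) = Add(Mul(I, Pow(j, 2)), 5) = Add(5, Mul(I, Pow(j, 2))))
Mul(Function('u')(2, Function('o')(-2, Pow(Add(3, -2), 2))), -1039) = Mul(Add(5, Mul(Mul(Pow(Add(3, -2), 2), Add(6, -2)), Pow(2, 2))), -1039) = Mul(Add(5, Mul(Mul(Pow(1, 2), 4), 4)), -1039) = Mul(Add(5, Mul(Mul(1, 4), 4)), -1039) = Mul(Add(5, Mul(4, 4)), -1039) = Mul(Add(5, 16), -1039) = Mul(21, -1039) = -21819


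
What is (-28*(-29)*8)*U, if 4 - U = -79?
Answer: 539168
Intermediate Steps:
U = 83 (U = 4 - 1*(-79) = 4 + 79 = 83)
(-28*(-29)*8)*U = (-28*(-29)*8)*83 = (812*8)*83 = 6496*83 = 539168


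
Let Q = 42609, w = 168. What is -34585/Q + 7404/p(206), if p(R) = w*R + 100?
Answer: -221224786/369718293 ≈ -0.59836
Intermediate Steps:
p(R) = 100 + 168*R (p(R) = 168*R + 100 = 100 + 168*R)
-34585/Q + 7404/p(206) = -34585/42609 + 7404/(100 + 168*206) = -34585*1/42609 + 7404/(100 + 34608) = -34585/42609 + 7404/34708 = -34585/42609 + 7404*(1/34708) = -34585/42609 + 1851/8677 = -221224786/369718293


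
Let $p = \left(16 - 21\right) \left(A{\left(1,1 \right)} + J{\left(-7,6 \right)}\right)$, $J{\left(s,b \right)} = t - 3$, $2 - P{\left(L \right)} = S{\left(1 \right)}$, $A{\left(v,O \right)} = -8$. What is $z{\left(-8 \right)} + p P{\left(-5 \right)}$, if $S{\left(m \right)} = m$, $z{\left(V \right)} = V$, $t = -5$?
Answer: $72$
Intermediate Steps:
$P{\left(L \right)} = 1$ ($P{\left(L \right)} = 2 - 1 = 1$)
$J{\left(s,b \right)} = -8$ ($J{\left(s,b \right)} = -5 - 3 = -8$)
$p = 80$ ($p = \left(16 - 21\right) \left(-8 - 8\right) = \left(-5\right) \left(-16\right) = 80$)
$z{\left(-8 \right)} + p P{\left(-5 \right)} = -8 + 80 \cdot 1 = -8 + 80 = 72$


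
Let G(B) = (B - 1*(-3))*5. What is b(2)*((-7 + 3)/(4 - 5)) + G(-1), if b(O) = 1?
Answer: 14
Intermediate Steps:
G(B) = 15 + 5*B (G(B) = (B + 3)*5 = (3 + B)*5 = 15 + 5*B)
b(2)*((-7 + 3)/(4 - 5)) + G(-1) = 1*((-7 + 3)/(4 - 5)) + (15 + 5*(-1)) = 1*(-4/(-1)) + (15 - 5) = 1*(-4*(-1)) + 10 = 1*4 + 10 = 4 + 10 = 14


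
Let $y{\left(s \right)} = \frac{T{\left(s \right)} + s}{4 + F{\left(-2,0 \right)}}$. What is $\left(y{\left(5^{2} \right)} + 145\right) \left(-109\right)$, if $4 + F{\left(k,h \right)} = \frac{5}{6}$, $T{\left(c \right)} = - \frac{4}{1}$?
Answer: $- \frac{92759}{5} \approx -18552.0$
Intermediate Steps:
$T{\left(c \right)} = -4$ ($T{\left(c \right)} = \left(-4\right) 1 = -4$)
$F{\left(k,h \right)} = - \frac{19}{6}$ ($F{\left(k,h \right)} = -4 + \frac{5}{6} = - \frac{19}{6}$)
$y{\left(s \right)} = - \frac{24}{5} + \frac{6 s}{5}$ ($y{\left(s \right)} = \frac{-4 + s}{4 - \frac{19}{6}} = \frac{-4 + s}{\frac{5}{6}} = \left(-4 + s\right) \frac{6}{5} = - \frac{24}{5} + \frac{6 s}{5}$)
$\left(y{\left(5^{2} \right)} + 145\right) \left(-109\right) = \left(\left(- \frac{24}{5} + \frac{6 \cdot 5^{2}}{5}\right) + 145\right) \left(-109\right) = \left(\left(- \frac{24}{5} + \frac{6}{5} \cdot 25\right) + 145\right) \left(-109\right) = \left(\left(- \frac{24}{5} + 30\right) + 145\right) \left(-109\right) = \left(\frac{126}{5} + 145\right) \left(-109\right) = \frac{851}{5} \left(-109\right) = - \frac{92759}{5}$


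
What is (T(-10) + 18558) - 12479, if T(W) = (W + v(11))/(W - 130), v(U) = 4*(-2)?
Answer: 425539/70 ≈ 6079.1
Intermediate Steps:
v(U) = -8
T(W) = (-8 + W)/(-130 + W) (T(W) = (W - 8)/(W - 130) = (-8 + W)/(-130 + W))
(T(-10) + 18558) - 12479 = ((-8 - 10)/(-130 - 10) + 18558) - 12479 = (-18/(-140) + 18558) - 12479 = (-1/140*(-18) + 18558) - 12479 = (9/70 + 18558) - 12479 = 1299069/70 - 12479 = 425539/70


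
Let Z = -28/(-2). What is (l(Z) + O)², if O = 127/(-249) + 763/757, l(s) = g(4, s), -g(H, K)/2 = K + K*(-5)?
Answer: 449654739244096/35529611049 ≈ 12656.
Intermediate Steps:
g(H, K) = 8*K (g(H, K) = -2*(K + K*(-5)) = -2*(K - 5*K) = -(-8)*K = 8*K)
Z = 14 (Z = -28*(-½) = 14)
l(s) = 8*s
O = 93848/188493 (O = 127*(-1/249) + 763*(1/757) = -127/249 + 763/757 = 93848/188493 ≈ 0.49789)
(l(Z) + O)² = (8*14 + 93848/188493)² = (112 + 93848/188493)² = (21205064/188493)² = 449654739244096/35529611049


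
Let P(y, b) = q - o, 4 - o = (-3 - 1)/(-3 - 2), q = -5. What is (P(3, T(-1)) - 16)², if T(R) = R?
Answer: 14641/25 ≈ 585.64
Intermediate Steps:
o = 16/5 (o = 4 - (-3 - 1)/(-3 - 2) = 4 - (-4)/(-5) = 4 - (-4)*(-1)/5 = 4 - 1*⅘ = 4 - ⅘ = 16/5 ≈ 3.2000)
P(y, b) = -41/5 (P(y, b) = -5 - 1*16/5 = -5 - 16/5 = -41/5)
(P(3, T(-1)) - 16)² = (-41/5 - 16)² = (-121/5)² = 14641/25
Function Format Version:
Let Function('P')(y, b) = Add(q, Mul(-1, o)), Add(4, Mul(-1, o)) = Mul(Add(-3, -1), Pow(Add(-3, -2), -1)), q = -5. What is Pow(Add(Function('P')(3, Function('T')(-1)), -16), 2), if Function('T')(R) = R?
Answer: Rational(14641, 25) ≈ 585.64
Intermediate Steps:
o = Rational(16, 5) (o = Add(4, Mul(-1, Mul(Add(-3, -1), Pow(Add(-3, -2), -1)))) = Add(4, Mul(-1, Mul(-4, Pow(-5, -1)))) = Add(4, Mul(-1, Mul(-4, Rational(-1, 5)))) = Add(4, Mul(-1, Rational(4, 5))) = Add(4, Rational(-4, 5)) = Rational(16, 5) ≈ 3.2000)
Function('P')(y, b) = Rational(-41, 5) (Function('P')(y, b) = Add(-5, Mul(-1, Rational(16, 5))) = Add(-5, Rational(-16, 5)) = Rational(-41, 5))
Pow(Add(Function('P')(3, Function('T')(-1)), -16), 2) = Pow(Add(Rational(-41, 5), -16), 2) = Pow(Rational(-121, 5), 2) = Rational(14641, 25)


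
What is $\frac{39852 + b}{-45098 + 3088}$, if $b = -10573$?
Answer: $- \frac{29279}{42010} \approx -0.69695$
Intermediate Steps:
$\frac{39852 + b}{-45098 + 3088} = \frac{39852 - 10573}{-45098 + 3088} = \frac{29279}{-42010} = 29279 \left(- \frac{1}{42010}\right) = - \frac{29279}{42010}$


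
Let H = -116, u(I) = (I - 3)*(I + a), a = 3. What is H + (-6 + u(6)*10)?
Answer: 148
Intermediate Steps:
u(I) = (-3 + I)*(3 + I) (u(I) = (I - 3)*(I + 3) = (-3 + I)*(3 + I))
H + (-6 + u(6)*10) = -116 + (-6 + (-9 + 6²)*10) = -116 + (-6 + (-9 + 36)*10) = -116 + (-6 + 27*10) = -116 + (-6 + 270) = -116 + 264 = 148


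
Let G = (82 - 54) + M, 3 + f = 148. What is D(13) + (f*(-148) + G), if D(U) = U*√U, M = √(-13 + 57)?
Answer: -21432 + 2*√11 + 13*√13 ≈ -21379.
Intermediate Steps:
f = 145 (f = -3 + 148 = 145)
M = 2*√11 (M = √44 = 2*√11 ≈ 6.6332)
G = 28 + 2*√11 (G = (82 - 54) + 2*√11 = 28 + 2*√11 ≈ 34.633)
D(U) = U^(3/2)
D(13) + (f*(-148) + G) = 13^(3/2) + (145*(-148) + (28 + 2*√11)) = 13*√13 + (-21460 + (28 + 2*√11)) = 13*√13 + (-21432 + 2*√11) = -21432 + 2*√11 + 13*√13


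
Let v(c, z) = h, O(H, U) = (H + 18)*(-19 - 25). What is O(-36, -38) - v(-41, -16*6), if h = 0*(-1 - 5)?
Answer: 792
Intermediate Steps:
h = 0 (h = 0*(-6) = 0)
O(H, U) = -792 - 44*H (O(H, U) = (18 + H)*(-44) = -792 - 44*H)
v(c, z) = 0
O(-36, -38) - v(-41, -16*6) = (-792 - 44*(-36)) - 1*0 = (-792 + 1584) + 0 = 792 + 0 = 792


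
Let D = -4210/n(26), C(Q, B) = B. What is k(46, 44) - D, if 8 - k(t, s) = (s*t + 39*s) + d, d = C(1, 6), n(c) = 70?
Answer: -25745/7 ≈ -3677.9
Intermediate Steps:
d = 6
k(t, s) = 2 - 39*s - s*t (k(t, s) = 8 - ((s*t + 39*s) + 6) = 8 - ((39*s + s*t) + 6) = 8 - (6 + 39*s + s*t) = 8 + (-6 - 39*s - s*t) = 2 - 39*s - s*t)
D = -421/7 (D = -4210/70 = -4210*1/70 = -421/7 ≈ -60.143)
k(46, 44) - D = (2 - 39*44 - 1*44*46) - 1*(-421/7) = (2 - 1716 - 2024) + 421/7 = -3738 + 421/7 = -25745/7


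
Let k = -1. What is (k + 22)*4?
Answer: 84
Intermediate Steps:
(k + 22)*4 = (-1 + 22)*4 = 21*4 = 84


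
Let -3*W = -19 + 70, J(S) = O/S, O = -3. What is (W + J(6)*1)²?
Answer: 1225/4 ≈ 306.25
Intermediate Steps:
J(S) = -3/S
W = -17 (W = -(-19 + 70)/3 = -⅓*51 = -17)
(W + J(6)*1)² = (-17 - 3/6*1)² = (-17 - 3*⅙*1)² = (-17 - ½*1)² = (-17 - ½)² = (-35/2)² = 1225/4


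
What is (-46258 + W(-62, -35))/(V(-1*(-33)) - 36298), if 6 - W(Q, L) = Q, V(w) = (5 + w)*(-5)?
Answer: 23095/18244 ≈ 1.2659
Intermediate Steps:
V(w) = -25 - 5*w
W(Q, L) = 6 - Q
(-46258 + W(-62, -35))/(V(-1*(-33)) - 36298) = (-46258 + (6 - 1*(-62)))/((-25 - (-5)*(-33)) - 36298) = (-46258 + (6 + 62))/((-25 - 5*33) - 36298) = (-46258 + 68)/((-25 - 165) - 36298) = -46190/(-190 - 36298) = -46190/(-36488) = -46190*(-1/36488) = 23095/18244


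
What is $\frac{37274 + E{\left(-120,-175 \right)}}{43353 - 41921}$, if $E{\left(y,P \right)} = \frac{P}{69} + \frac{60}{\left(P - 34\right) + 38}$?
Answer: $\frac{48862429}{1877352} \approx 26.027$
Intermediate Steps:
$E{\left(y,P \right)} = \frac{60}{4 + P} + \frac{P}{69}$ ($E{\left(y,P \right)} = P \frac{1}{69} + \frac{60}{\left(-34 + P\right) + 38} = \frac{P}{69} + \frac{60}{4 + P} = \frac{60}{4 + P} + \frac{P}{69}$)
$\frac{37274 + E{\left(-120,-175 \right)}}{43353 - 41921} = \frac{37274 + \frac{4140 + \left(-175\right)^{2} + 4 \left(-175\right)}{69 \left(4 - 175\right)}}{43353 - 41921} = \frac{37274 + \frac{4140 + 30625 - 700}{69 \left(-171\right)}}{1432} = \left(37274 + \frac{1}{69} \left(- \frac{1}{171}\right) 34065\right) \frac{1}{1432} = \left(37274 - \frac{3785}{1311}\right) \frac{1}{1432} = \frac{48862429}{1311} \cdot \frac{1}{1432} = \frac{48862429}{1877352}$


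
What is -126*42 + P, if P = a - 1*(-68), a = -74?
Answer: -5298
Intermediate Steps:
P = -6 (P = -74 - 1*(-68) = -74 + 68 = -6)
-126*42 + P = -126*42 - 6 = -5292 - 6 = -5298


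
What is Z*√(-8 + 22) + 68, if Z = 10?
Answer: 68 + 10*√14 ≈ 105.42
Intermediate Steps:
Z*√(-8 + 22) + 68 = 10*√(-8 + 22) + 68 = 10*√14 + 68 = 68 + 10*√14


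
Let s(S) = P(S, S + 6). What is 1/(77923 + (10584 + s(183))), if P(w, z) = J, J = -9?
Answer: 1/88498 ≈ 1.1300e-5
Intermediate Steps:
P(w, z) = -9
s(S) = -9
1/(77923 + (10584 + s(183))) = 1/(77923 + (10584 - 9)) = 1/(77923 + 10575) = 1/88498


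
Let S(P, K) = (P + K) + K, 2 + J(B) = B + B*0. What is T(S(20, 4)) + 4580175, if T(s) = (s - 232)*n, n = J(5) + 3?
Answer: 4578951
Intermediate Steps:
J(B) = -2 + B (J(B) = -2 + (B + B*0) = -2 + (B + 0) = -2 + B)
n = 6 (n = (-2 + 5) + 3 = 3 + 3 = 6)
S(P, K) = P + 2*K (S(P, K) = (K + P) + K = P + 2*K)
T(s) = -1392 + 6*s (T(s) = (s - 232)*6 = (-232 + s)*6 = -1392 + 6*s)
T(S(20, 4)) + 4580175 = (-1392 + 6*(20 + 2*4)) + 4580175 = (-1392 + 6*(20 + 8)) + 4580175 = (-1392 + 6*28) + 4580175 = (-1392 + 168) + 4580175 = -1224 + 4580175 = 4578951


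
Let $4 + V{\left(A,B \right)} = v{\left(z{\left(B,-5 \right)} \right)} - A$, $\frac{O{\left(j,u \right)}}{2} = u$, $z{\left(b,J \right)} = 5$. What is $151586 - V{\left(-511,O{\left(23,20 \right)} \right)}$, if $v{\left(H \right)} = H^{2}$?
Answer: $151054$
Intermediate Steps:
$O{\left(j,u \right)} = 2 u$
$V{\left(A,B \right)} = 21 - A$ ($V{\left(A,B \right)} = -4 - \left(-25 + A\right) = 21 - A$)
$151586 - V{\left(-511,O{\left(23,20 \right)} \right)} = 151586 - \left(21 - -511\right) = 151586 - \left(21 + 511\right) = 151586 - 532 = 151054$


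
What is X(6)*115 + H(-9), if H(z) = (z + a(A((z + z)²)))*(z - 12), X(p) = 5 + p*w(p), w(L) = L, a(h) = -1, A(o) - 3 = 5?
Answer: 4925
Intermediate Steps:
A(o) = 8 (A(o) = 3 + 5 = 8)
X(p) = 5 + p² (X(p) = 5 + p*p = 5 + p²)
H(z) = (-1 + z)*(-12 + z) (H(z) = (z - 1)*(z - 12) = (-1 + z)*(-12 + z))
X(6)*115 + H(-9) = (5 + 6²)*115 + (12 + (-9)² - 13*(-9)) = (5 + 36)*115 + (12 + 81 + 117) = 41*115 + 210 = 4715 + 210 = 4925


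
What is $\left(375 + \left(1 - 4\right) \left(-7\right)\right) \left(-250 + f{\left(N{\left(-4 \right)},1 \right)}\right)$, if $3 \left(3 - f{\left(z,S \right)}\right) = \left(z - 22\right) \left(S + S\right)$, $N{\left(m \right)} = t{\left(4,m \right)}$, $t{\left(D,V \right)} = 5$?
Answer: $-93324$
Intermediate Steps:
$N{\left(m \right)} = 5$
$f{\left(z,S \right)} = 3 - \frac{2 S \left(-22 + z\right)}{3}$ ($f{\left(z,S \right)} = 3 - \frac{\left(z - 22\right) \left(S + S\right)}{3} = 3 - \frac{\left(-22 + z\right) 2 S}{3} = 3 - \frac{2 S \left(-22 + z\right)}{3}$)
$\left(375 + \left(1 - 4\right) \left(-7\right)\right) \left(-250 + f{\left(N{\left(-4 \right)},1 \right)}\right) = \left(375 + \left(1 - 4\right) \left(-7\right)\right) \left(-250 + \left(3 + \frac{44}{3} \cdot 1 - \frac{2}{3} \cdot 5\right)\right) = \left(375 - -21\right) \left(-250 + \left(3 + \frac{44}{3} - \frac{10}{3}\right)\right) = \left(375 + 21\right) \left(-250 + \frac{43}{3}\right) = 396 \left(- \frac{707}{3}\right) = -93324$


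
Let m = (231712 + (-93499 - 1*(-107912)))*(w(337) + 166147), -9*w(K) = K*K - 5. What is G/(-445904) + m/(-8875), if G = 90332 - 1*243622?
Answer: -606581772250237/142466328 ≈ -4.2577e+6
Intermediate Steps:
w(K) = 5/9 - K**2/9 (w(K) = -(K*K - 5)/9 = -(K**2 - 5)/9 = -(-5 + K**2)/9 = 5/9 - K**2/9)
G = -153290 (G = 90332 - 243622 = -153290)
m = 340085433875/9 (m = (231712 + (-93499 - 1*(-107912)))*((5/9 - 1/9*337**2) + 166147) = (231712 + (-93499 + 107912))*((5/9 - 1/9*113569) + 166147) = (231712 + 14413)*((5/9 - 113569/9) + 166147) = 246125*(-113564/9 + 166147) = 246125*(1381759/9) = 340085433875/9 ≈ 3.7787e+10)
G/(-445904) + m/(-8875) = -153290/(-445904) + (340085433875/9)/(-8875) = -153290*(-1/445904) + (340085433875/9)*(-1/8875) = 76645/222952 - 2720683471/639 = -606581772250237/142466328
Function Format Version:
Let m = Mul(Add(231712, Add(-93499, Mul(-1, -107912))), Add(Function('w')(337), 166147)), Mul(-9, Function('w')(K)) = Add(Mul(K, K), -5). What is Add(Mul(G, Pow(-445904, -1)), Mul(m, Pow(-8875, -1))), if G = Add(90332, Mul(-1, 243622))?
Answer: Rational(-606581772250237, 142466328) ≈ -4.2577e+6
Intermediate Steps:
Function('w')(K) = Add(Rational(5, 9), Mul(Rational(-1, 9), Pow(K, 2))) (Function('w')(K) = Mul(Rational(-1, 9), Add(Mul(K, K), -5)) = Mul(Rational(-1, 9), Add(Pow(K, 2), -5)) = Mul(Rational(-1, 9), Add(-5, Pow(K, 2))) = Add(Rational(5, 9), Mul(Rational(-1, 9), Pow(K, 2))))
G = -153290 (G = Add(90332, -243622) = -153290)
m = Rational(340085433875, 9) (m = Mul(Add(231712, Add(-93499, Mul(-1, -107912))), Add(Add(Rational(5, 9), Mul(Rational(-1, 9), Pow(337, 2))), 166147)) = Mul(Add(231712, Add(-93499, 107912)), Add(Add(Rational(5, 9), Mul(Rational(-1, 9), 113569)), 166147)) = Mul(Add(231712, 14413), Add(Add(Rational(5, 9), Rational(-113569, 9)), 166147)) = Mul(246125, Add(Rational(-113564, 9), 166147)) = Mul(246125, Rational(1381759, 9)) = Rational(340085433875, 9) ≈ 3.7787e+10)
Add(Mul(G, Pow(-445904, -1)), Mul(m, Pow(-8875, -1))) = Add(Mul(-153290, Pow(-445904, -1)), Mul(Rational(340085433875, 9), Pow(-8875, -1))) = Add(Mul(-153290, Rational(-1, 445904)), Mul(Rational(340085433875, 9), Rational(-1, 8875))) = Add(Rational(76645, 222952), Rational(-2720683471, 639)) = Rational(-606581772250237, 142466328)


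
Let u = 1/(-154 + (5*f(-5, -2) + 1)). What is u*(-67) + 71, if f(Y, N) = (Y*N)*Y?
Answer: 28680/403 ≈ 71.166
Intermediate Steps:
f(Y, N) = N*Y**2 (f(Y, N) = (N*Y)*Y = N*Y**2)
u = -1/403 (u = 1/(-154 + (5*(-2*(-5)**2) + 1)) = 1/(-154 + (5*(-2*25) + 1)) = 1/(-154 + (5*(-50) + 1)) = 1/(-154 + (-250 + 1)) = 1/(-154 - 249) = 1/(-403) = -1/403 ≈ -0.0024814)
u*(-67) + 71 = -1/403*(-67) + 71 = 67/403 + 71 = 28680/403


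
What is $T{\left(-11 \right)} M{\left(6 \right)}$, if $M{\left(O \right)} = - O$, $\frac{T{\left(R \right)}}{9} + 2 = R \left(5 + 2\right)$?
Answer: $4266$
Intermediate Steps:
$T{\left(R \right)} = -18 + 63 R$ ($T{\left(R \right)} = -18 + 9 R \left(5 + 2\right) = -18 + 9 R 7 = -18 + 9 \cdot 7 R = -18 + 63 R$)
$T{\left(-11 \right)} M{\left(6 \right)} = \left(-18 + 63 \left(-11\right)\right) \left(\left(-1\right) 6\right) = \left(-18 - 693\right) \left(-6\right) = \left(-711\right) \left(-6\right) = 4266$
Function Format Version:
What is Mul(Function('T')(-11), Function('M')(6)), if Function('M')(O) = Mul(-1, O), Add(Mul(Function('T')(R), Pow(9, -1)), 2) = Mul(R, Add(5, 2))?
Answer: 4266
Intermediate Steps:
Function('T')(R) = Add(-18, Mul(63, R)) (Function('T')(R) = Add(-18, Mul(9, Mul(R, Add(5, 2)))) = Add(-18, Mul(9, Mul(R, 7))) = Add(-18, Mul(9, Mul(7, R))) = Add(-18, Mul(63, R)))
Mul(Function('T')(-11), Function('M')(6)) = Mul(Add(-18, Mul(63, -11)), Mul(-1, 6)) = Mul(Add(-18, -693), -6) = Mul(-711, -6) = 4266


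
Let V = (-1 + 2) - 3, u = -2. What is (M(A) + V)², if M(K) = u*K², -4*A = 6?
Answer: 169/4 ≈ 42.250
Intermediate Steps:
A = -3/2 (A = -¼*6 = -3/2 ≈ -1.5000)
M(K) = -2*K²
V = -2 (V = 1 - 3 = -2)
(M(A) + V)² = (-2*(-3/2)² - 2)² = (-2*9/4 - 2)² = (-9/2 - 2)² = (-13/2)² = 169/4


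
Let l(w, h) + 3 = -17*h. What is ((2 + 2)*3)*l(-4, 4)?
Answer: -852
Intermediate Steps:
l(w, h) = -3 - 17*h
((2 + 2)*3)*l(-4, 4) = ((2 + 2)*3)*(-3 - 17*4) = (4*3)*(-3 - 68) = 12*(-71) = -852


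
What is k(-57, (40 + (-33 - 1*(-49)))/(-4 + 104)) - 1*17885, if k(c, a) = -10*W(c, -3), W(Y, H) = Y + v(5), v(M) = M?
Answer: -17365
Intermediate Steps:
W(Y, H) = 5 + Y (W(Y, H) = Y + 5 = 5 + Y)
k(c, a) = -50 - 10*c (k(c, a) = -10*(5 + c) = -50 - 10*c)
k(-57, (40 + (-33 - 1*(-49)))/(-4 + 104)) - 1*17885 = (-50 - 10*(-57)) - 1*17885 = (-50 + 570) - 17885 = 520 - 17885 = -17365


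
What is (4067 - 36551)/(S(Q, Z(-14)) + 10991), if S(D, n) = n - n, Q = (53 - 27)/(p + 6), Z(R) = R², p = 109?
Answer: -32484/10991 ≈ -2.9555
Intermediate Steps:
Q = 26/115 (Q = (53 - 27)/(109 + 6) = 26/115 ≈ 0.22609)
S(D, n) = 0
(4067 - 36551)/(S(Q, Z(-14)) + 10991) = (4067 - 36551)/(0 + 10991) = -32484/10991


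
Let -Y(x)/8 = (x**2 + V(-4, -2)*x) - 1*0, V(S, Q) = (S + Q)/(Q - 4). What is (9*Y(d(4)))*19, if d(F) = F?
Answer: -27360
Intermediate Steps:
V(S, Q) = (Q + S)/(-4 + Q)
Y(x) = -8*x - 8*x**2 (Y(x) = -8*((x**2 + ((-2 - 4)/(-4 - 2))*x) - 1*0) = -8*((x**2 + (-6/(-6))*x) + 0) = -8*((x**2 + (-1/6*(-6))*x) + 0) = -8*((x**2 + 1*x) + 0) = -8*((x**2 + x) + 0) = -8*((x + x**2) + 0) = -8*(x + x**2) = -8*x - 8*x**2)
(9*Y(d(4)))*19 = (9*(-8*4*(1 + 4)))*19 = (9*(-8*4*5))*19 = (9*(-160))*19 = -1440*19 = -27360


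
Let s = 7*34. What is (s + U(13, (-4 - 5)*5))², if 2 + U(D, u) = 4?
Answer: 57600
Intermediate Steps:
s = 238
U(D, u) = 2 (U(D, u) = -2 + 4 = 2)
(s + U(13, (-4 - 5)*5))² = (238 + 2)² = 240² = 57600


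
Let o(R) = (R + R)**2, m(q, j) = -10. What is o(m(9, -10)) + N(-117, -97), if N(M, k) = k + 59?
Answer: 362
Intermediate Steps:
N(M, k) = 59 + k
o(R) = 4*R**2 (o(R) = (2*R)**2 = 4*R**2)
o(m(9, -10)) + N(-117, -97) = 4*(-10)**2 + (59 - 97) = 4*100 - 38 = 400 - 38 = 362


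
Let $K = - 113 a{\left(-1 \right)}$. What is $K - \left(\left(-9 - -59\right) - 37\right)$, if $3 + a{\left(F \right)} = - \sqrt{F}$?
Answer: $326 + 113 i \approx 326.0 + 113.0 i$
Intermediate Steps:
$a{\left(F \right)} = -3 - \sqrt{F}$
$K = 339 + 113 i$ ($K = - 113 \left(-3 - \sqrt{-1}\right) = - 113 \left(-3 - i\right) = 339 + 113 i \approx 339.0 + 113.0 i$)
$K - \left(\left(-9 - -59\right) - 37\right) = \left(339 + 113 i\right) - \left(\left(-9 - -59\right) - 37\right) = \left(339 + 113 i\right) - \left(\left(-9 + 59\right) - 37\right) = \left(339 + 113 i\right) - \left(50 - 37\right) = \left(339 + 113 i\right) - 13 = 326 + 113 i$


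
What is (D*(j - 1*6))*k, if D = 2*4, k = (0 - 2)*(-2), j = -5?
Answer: -352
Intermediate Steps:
k = 4 (k = -2*(-2) = 4)
D = 8
(D*(j - 1*6))*k = (8*(-5 - 1*6))*4 = (8*(-5 - 6))*4 = (8*(-11))*4 = -88*4 = -352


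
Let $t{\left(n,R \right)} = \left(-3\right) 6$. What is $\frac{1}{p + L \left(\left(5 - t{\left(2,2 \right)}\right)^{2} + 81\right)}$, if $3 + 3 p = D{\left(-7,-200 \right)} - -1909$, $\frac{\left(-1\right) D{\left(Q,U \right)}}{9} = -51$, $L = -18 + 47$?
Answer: $\frac{3}{55435} \approx 5.4117 \cdot 10^{-5}$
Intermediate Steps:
$t{\left(n,R \right)} = -18$
$L = 29$
$D{\left(Q,U \right)} = 459$ ($D{\left(Q,U \right)} = \left(-9\right) \left(-51\right) = 459$)
$p = \frac{2365}{3}$ ($p = -1 + \frac{459 - -1909}{3} = -1 + \frac{459 + 1909}{3} = -1 + \frac{1}{3} \cdot 2368 = -1 + \frac{2368}{3} = \frac{2365}{3} \approx 788.33$)
$\frac{1}{p + L \left(\left(5 - t{\left(2,2 \right)}\right)^{2} + 81\right)} = \frac{1}{\frac{2365}{3} + 29 \left(\left(5 - -18\right)^{2} + 81\right)} = \frac{1}{\frac{2365}{3} + 29 \left(\left(5 + 18\right)^{2} + 81\right)} = \frac{1}{\frac{2365}{3} + 29 \left(23^{2} + 81\right)} = \frac{1}{\frac{2365}{3} + 29 \left(529 + 81\right)} = \frac{1}{\frac{2365}{3} + 29 \cdot 610} = \frac{1}{\frac{2365}{3} + 17690} = \frac{1}{\frac{55435}{3}} = \frac{3}{55435}$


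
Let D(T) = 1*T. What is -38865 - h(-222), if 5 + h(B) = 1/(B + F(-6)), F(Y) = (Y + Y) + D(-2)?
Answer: -9170959/236 ≈ -38860.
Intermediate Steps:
D(T) = T
F(Y) = -2 + 2*Y (F(Y) = (Y + Y) - 2 = 2*Y - 2 = -2 + 2*Y)
h(B) = -5 + 1/(-14 + B) (h(B) = -5 + 1/(B + (-2 + 2*(-6))) = -5 + 1/(B + (-2 - 12)) = -5 + 1/(B - 14) = -5 + 1/(-14 + B))
-38865 - h(-222) = -38865 - (71 - 5*(-222))/(-14 - 222) = -38865 - (71 + 1110)/(-236) = -38865 - (-1)*1181/236 = -38865 - 1*(-1181/236) = -38865 + 1181/236 = -9170959/236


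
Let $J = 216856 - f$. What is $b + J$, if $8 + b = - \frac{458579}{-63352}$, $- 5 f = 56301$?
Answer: $\frac{72257846327}{316760} \approx 2.2812 \cdot 10^{5}$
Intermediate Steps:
$f = - \frac{56301}{5}$ ($f = \left(- \frac{1}{5}\right) 56301 = - \frac{56301}{5} \approx -11260.0$)
$b = - \frac{48237}{63352}$ ($b = -8 - \frac{458579}{-63352} = -8 - - \frac{458579}{63352} = -8 + \frac{458579}{63352} = - \frac{48237}{63352} \approx -0.76141$)
$J = \frac{1140581}{5}$ ($J = 216856 - - \frac{56301}{5} = 216856 + \frac{56301}{5} = \frac{1140581}{5} \approx 2.2812 \cdot 10^{5}$)
$b + J = - \frac{48237}{63352} + \frac{1140581}{5} = \frac{72257846327}{316760}$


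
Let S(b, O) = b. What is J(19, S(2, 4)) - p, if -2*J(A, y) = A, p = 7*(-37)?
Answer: 499/2 ≈ 249.50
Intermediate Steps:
p = -259
J(A, y) = -A/2
J(19, S(2, 4)) - p = -1/2*19 - 1*(-259) = -19/2 + 259 = 499/2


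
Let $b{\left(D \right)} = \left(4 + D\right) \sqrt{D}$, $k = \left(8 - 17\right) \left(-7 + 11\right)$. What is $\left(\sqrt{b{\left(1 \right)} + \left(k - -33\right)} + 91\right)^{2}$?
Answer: $\left(91 + \sqrt{2}\right)^{2} \approx 8540.4$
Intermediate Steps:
$k = -36$ ($k = \left(-9\right) 4 = -36$)
$b{\left(D \right)} = \sqrt{D} \left(4 + D\right)$
$\left(\sqrt{b{\left(1 \right)} + \left(k - -33\right)} + 91\right)^{2} = \left(\sqrt{\sqrt{1} \left(4 + 1\right) - 3} + 91\right)^{2} = \left(\sqrt{1 \cdot 5 + \left(-36 + 33\right)} + 91\right)^{2} = \left(\sqrt{5 - 3} + 91\right)^{2} = \left(\sqrt{2} + 91\right)^{2} = \left(91 + \sqrt{2}\right)^{2}$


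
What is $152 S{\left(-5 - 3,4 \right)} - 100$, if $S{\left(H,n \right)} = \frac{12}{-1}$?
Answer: $-1924$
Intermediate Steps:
$S{\left(H,n \right)} = -12$ ($S{\left(H,n \right)} = 12 \left(-1\right) = -12$)
$152 S{\left(-5 - 3,4 \right)} - 100 = 152 \left(-12\right) - 100 = -1824 - 100 = -1924$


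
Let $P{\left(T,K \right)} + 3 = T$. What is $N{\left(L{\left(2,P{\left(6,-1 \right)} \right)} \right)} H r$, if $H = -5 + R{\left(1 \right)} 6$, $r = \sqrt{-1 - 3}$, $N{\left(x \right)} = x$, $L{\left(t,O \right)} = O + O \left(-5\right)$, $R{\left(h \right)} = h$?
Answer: $- 24 i \approx - 24.0 i$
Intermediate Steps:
$P{\left(T,K \right)} = -3 + T$
$L{\left(t,O \right)} = - 4 O$ ($L{\left(t,O \right)} = O - 5 O = - 4 O$)
$r = 2 i$ ($r = \sqrt{-4} = 2 i \approx 2.0 i$)
$H = 1$ ($H = -5 + 1 \cdot 6 = -5 + 6 = 1$)
$N{\left(L{\left(2,P{\left(6,-1 \right)} \right)} \right)} H r = - 4 \left(-3 + 6\right) 1 \cdot 2 i = \left(-4\right) 3 \cdot 1 \cdot 2 i = \left(-12\right) 1 \cdot 2 i = - 12 \cdot 2 i = - 24 i$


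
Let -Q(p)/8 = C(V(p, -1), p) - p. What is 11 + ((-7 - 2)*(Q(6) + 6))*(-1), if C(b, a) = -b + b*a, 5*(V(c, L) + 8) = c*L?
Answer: 3809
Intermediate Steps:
V(c, L) = -8 + L*c/5 (V(c, L) = -8 + (c*L)/5 = -8 + (L*c)/5 = -8 + L*c/5)
C(b, a) = -b + a*b
Q(p) = 8*p - 8*(-1 + p)*(-8 - p/5) (Q(p) = -8*((-8 + (1/5)*(-1)*p)*(-1 + p) - p) = -8*((-8 - p/5)*(-1 + p) - p) = -8*((-1 + p)*(-8 - p/5) - p) = -8*(-p + (-1 + p)*(-8 - p/5)) = 8*p - 8*(-1 + p)*(-8 - p/5))
11 + ((-7 - 2)*(Q(6) + 6))*(-1) = 11 + ((-7 - 2)*((-64 + (8/5)*6**2 + (352/5)*6) + 6))*(-1) = 11 - 9*((-64 + (8/5)*36 + 2112/5) + 6)*(-1) = 11 - 9*((-64 + 288/5 + 2112/5) + 6)*(-1) = 11 - 9*(416 + 6)*(-1) = 11 - 9*422*(-1) = 11 - 3798*(-1) = 11 + 3798 = 3809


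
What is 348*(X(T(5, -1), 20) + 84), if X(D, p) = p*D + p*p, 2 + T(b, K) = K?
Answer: 147552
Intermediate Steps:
T(b, K) = -2 + K
X(D, p) = p² + D*p (X(D, p) = D*p + p² = p² + D*p)
348*(X(T(5, -1), 20) + 84) = 348*(20*((-2 - 1) + 20) + 84) = 348*(20*(-3 + 20) + 84) = 348*(20*17 + 84) = 348*(340 + 84) = 348*424 = 147552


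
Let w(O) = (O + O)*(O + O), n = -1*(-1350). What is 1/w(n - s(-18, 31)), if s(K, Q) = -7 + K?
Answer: 1/7562500 ≈ 1.3223e-7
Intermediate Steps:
n = 1350
w(O) = 4*O² (w(O) = (2*O)*(2*O) = 4*O²)
1/w(n - s(-18, 31)) = 1/(4*(1350 - (-7 - 18))²) = 1/(4*(1350 - 1*(-25))²) = 1/(4*(1350 + 25)²) = 1/(4*1375²) = 1/(4*1890625) = 1/7562500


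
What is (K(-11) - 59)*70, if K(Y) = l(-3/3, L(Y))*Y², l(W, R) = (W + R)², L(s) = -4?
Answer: 207620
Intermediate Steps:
l(W, R) = (R + W)²
K(Y) = 25*Y² (K(Y) = (-4 - 3/3)²*Y² = (-4 - 3*⅓)²*Y² = (-4 - 1)²*Y² = (-5)²*Y² = 25*Y²)
(K(-11) - 59)*70 = (25*(-11)² - 59)*70 = (25*121 - 59)*70 = (3025 - 59)*70 = 2966*70 = 207620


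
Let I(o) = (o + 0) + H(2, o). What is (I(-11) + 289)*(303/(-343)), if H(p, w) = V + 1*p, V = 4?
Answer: -86052/343 ≈ -250.88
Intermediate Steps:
H(p, w) = 4 + p (H(p, w) = 4 + 1*p = 4 + p)
I(o) = 6 + o (I(o) = (o + 0) + (4 + 2) = o + 6 = 6 + o)
(I(-11) + 289)*(303/(-343)) = ((6 - 11) + 289)*(303/(-343)) = (-5 + 289)*(303*(-1/343)) = 284*(-303/343) = -86052/343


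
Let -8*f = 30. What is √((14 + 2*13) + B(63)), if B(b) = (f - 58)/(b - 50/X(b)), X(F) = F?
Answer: √2396386201/7838 ≈ 6.2456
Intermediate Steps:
f = -15/4 (f = -⅛*30 = -15/4 ≈ -3.7500)
B(b) = -247/(4*(b - 50/b)) (B(b) = (-15/4 - 58)/(b - 50/b) = -247/(4*(b - 50/b)))
√((14 + 2*13) + B(63)) = √((14 + 2*13) - 247*63/(-200 + 4*63²)) = √((14 + 26) - 247*63/(-200 + 4*3969)) = √(40 - 247*63/(-200 + 15876)) = √(40 - 247*63/15676) = √(40 - 247*63*1/15676) = √(40 - 15561/15676) = √(611479/15676) = √2396386201/7838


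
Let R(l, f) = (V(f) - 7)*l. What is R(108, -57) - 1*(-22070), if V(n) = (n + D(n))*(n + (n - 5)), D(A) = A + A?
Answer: 2219006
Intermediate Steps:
D(A) = 2*A
V(n) = 3*n*(-5 + 2*n) (V(n) = (n + 2*n)*(n + (n - 5)) = (3*n)*(n + (-5 + n)) = (3*n)*(-5 + 2*n) = 3*n*(-5 + 2*n))
R(l, f) = l*(-7 + 3*f*(-5 + 2*f)) (R(l, f) = (3*f*(-5 + 2*f) - 7)*l = (-7 + 3*f*(-5 + 2*f))*l = l*(-7 + 3*f*(-5 + 2*f)))
R(108, -57) - 1*(-22070) = 108*(-7 - 15*(-57) + 6*(-57)²) - 1*(-22070) = 108*(-7 + 855 + 6*3249) + 22070 = 108*(-7 + 855 + 19494) + 22070 = 108*20342 + 22070 = 2196936 + 22070 = 2219006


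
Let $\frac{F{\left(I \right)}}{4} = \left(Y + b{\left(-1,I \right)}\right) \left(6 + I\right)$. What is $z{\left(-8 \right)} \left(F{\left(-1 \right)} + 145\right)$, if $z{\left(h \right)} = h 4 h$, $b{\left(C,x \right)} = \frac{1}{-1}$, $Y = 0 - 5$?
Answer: $6400$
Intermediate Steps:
$Y = -5$
$b{\left(C,x \right)} = -1$
$F{\left(I \right)} = -144 - 24 I$ ($F{\left(I \right)} = 4 \left(-5 - 1\right) \left(6 + I\right) = 4 \left(- 6 \left(6 + I\right)\right) = 4 \left(-36 - 6 I\right) = -144 - 24 I$)
$z{\left(h \right)} = 4 h^{2}$ ($z{\left(h \right)} = 4 h h = 4 h^{2}$)
$z{\left(-8 \right)} \left(F{\left(-1 \right)} + 145\right) = 4 \left(-8\right)^{2} \left(\left(-144 - -24\right) + 145\right) = 4 \cdot 64 \left(\left(-144 + 24\right) + 145\right) = 256 \left(-120 + 145\right) = 256 \cdot 25 = 6400$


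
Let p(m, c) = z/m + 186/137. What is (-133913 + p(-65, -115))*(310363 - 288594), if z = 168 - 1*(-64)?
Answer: -25959858142471/8905 ≈ -2.9152e+9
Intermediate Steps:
z = 232 (z = 168 + 64 = 232)
p(m, c) = 186/137 + 232/m (p(m, c) = 232/m + 186/137 = 186/137 + 232/m)
(-133913 + p(-65, -115))*(310363 - 288594) = (-133913 + (186/137 + 232/(-65)))*(310363 - 288594) = (-133913 + (186/137 + 232*(-1/65)))*21769 = (-133913 + (186/137 - 232/65))*21769 = (-133913 - 19694/8905)*21769 = -1192514959/8905*21769 = -25959858142471/8905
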